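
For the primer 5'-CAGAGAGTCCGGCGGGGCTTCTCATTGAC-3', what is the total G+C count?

18

Base counts: A=5, T=6, C=8, G=10
G+C = 10 + 8 = 18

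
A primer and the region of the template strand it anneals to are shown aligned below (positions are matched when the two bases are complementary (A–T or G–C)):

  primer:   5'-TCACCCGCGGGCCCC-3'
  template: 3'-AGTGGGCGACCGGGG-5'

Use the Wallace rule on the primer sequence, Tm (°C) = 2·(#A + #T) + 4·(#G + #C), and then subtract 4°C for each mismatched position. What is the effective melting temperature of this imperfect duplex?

52°C

Primer base counts: A=1, T=1, G=4, C=9 → A+T=2, G+C=13
Perfect-match Tm = 2(2) + 4(13) = 4 + 52 = 56°C
Mismatches (positions where the bases are not complementary): 1 (at position 9)
Effective Tm = 56 − 1×4 = 56 − 4 = 52°C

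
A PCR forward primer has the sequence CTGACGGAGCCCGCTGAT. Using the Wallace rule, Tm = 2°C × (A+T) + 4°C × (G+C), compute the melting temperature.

Base counts: A=3, C=6, G=6, T=3
AT pairs contribute 6, GC pairs contribute 12.
Tm = 2(6) + 4(12) = 12 + 48 = 60°C

60°C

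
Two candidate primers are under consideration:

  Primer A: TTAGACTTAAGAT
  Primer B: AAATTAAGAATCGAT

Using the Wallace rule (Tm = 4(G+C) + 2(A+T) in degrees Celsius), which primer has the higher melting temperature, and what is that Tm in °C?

Primer B, 36°C

Primer A: A+T=10, G+C=3 → Tm = 2(10)+4(3) = 32°C
Primer B: A+T=12, G+C=3 → Tm = 2(12)+4(3) = 36°C
32°C vs 36°C → primer B is higher.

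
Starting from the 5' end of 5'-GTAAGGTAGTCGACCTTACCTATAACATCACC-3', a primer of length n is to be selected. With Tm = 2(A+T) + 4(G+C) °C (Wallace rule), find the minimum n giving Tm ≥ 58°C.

n = 20

First 19 bases: GTAAGGTAGTCGACCTTAC → Tm = 56°C (< 58°C)
First 20 bases: GTAAGGTAGTCGACCTTACC → Tm = 60°C (≥ 58°C)
Since every base adds ≥2°C, Tm only increases with n, so the threshold is first crossed at n = 20.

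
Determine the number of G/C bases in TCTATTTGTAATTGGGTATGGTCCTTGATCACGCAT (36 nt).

14

G=8, C=6, T=15, A=7
G+C = 8 + 6 = 14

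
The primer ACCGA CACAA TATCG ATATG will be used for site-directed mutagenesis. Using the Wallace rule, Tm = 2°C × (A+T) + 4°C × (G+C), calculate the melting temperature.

56°C

Scanning the sequence gives T=4, C=5, A=8, G=3.
So N_AT = 12 and N_GC = 8.
Tm = 2×12 + 4×8 = 56°C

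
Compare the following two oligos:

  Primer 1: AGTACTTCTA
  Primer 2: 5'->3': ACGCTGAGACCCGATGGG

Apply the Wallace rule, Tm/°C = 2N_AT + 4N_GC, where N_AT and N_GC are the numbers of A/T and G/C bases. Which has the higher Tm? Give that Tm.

Primer 1: A+T=7, G+C=3 → Tm = 2(7)+4(3) = 26°C
Primer 2: A+T=6, G+C=12 → Tm = 2(6)+4(12) = 60°C
26°C vs 60°C → primer 2 is higher.

Primer 2, 60°C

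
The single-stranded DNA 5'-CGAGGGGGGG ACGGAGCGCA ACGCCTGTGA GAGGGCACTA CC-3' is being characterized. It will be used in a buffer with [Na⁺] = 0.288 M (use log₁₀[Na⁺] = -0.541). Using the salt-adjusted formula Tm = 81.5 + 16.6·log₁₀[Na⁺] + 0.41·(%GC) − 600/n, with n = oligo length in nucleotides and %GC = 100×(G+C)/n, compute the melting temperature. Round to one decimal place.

Length n = 42. Counting bases: A=9, G=19, T=3, C=11
G+C = 30, so %GC = 30/42 × 100 = 71.429%
Salt term: 16.6 × (-0.541) = -8.981
GC term: 0.41 × 71.429 = 29.286; length term: −600/42 = −14.286
Tm = 81.5 + (-8.981) + 29.286 − 14.286 = 87.519 → 87.5°C

87.5°C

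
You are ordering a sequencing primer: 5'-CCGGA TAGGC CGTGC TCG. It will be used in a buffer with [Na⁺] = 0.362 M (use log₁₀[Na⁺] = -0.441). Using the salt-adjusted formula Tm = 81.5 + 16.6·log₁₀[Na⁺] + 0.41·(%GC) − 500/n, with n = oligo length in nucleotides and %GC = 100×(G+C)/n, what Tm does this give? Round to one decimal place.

Length n = 18. Base counts: C=6, A=2, G=7, T=3
G+C = 13, so %GC = 13/18 × 100 = 72.222%
Salt term: 16.6 × (-0.441) = -7.321
GC term: 0.41 × 72.222 = 29.611; length term: −500/18 = −27.778
Tm = 81.5 + (-7.321) + 29.611 − 27.778 = 76.012 → 76.0°C

76.0°C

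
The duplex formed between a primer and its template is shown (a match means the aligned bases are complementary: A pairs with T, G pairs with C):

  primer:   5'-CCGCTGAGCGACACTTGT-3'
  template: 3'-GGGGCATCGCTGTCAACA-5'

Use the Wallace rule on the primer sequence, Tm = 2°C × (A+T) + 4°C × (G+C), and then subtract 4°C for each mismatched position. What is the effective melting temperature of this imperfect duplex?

42°C

Primer base counts: A=3, T=4, G=5, C=6 → A+T=7, G+C=11
Perfect-match Tm = 2(7) + 4(11) = 14 + 44 = 58°C
Mismatches (positions where the bases are not complementary): 4 (at positions 3, 5, 6, 14)
Effective Tm = 58 − 4×4 = 58 − 16 = 42°C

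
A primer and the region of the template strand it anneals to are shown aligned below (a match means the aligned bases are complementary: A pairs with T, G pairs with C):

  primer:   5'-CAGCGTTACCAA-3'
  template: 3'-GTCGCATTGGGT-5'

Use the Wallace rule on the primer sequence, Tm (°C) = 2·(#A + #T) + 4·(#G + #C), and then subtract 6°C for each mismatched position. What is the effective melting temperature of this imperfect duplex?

Primer base counts: A=4, T=2, G=2, C=4 → A+T=6, G+C=6
Perfect-match Tm = 2(6) + 4(6) = 12 + 24 = 36°C
Mismatches (positions where the bases are not complementary): 2 (at positions 7, 11)
Effective Tm = 36 − 2×6 = 36 − 12 = 24°C

24°C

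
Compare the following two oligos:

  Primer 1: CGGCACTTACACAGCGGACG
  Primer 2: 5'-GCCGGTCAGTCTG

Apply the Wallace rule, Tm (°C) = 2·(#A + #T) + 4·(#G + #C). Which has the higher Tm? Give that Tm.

Primer 1, 66°C

Primer 1: A+T=7, G+C=13 → Tm = 2(7)+4(13) = 66°C
Primer 2: A+T=4, G+C=9 → Tm = 2(4)+4(9) = 44°C
66°C vs 44°C → primer 1 is higher.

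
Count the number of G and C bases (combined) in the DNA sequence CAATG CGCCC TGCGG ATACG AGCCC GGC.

Base counts: C=11, T=3, G=9, A=5
Total G or C: 9 + 11 = 20

20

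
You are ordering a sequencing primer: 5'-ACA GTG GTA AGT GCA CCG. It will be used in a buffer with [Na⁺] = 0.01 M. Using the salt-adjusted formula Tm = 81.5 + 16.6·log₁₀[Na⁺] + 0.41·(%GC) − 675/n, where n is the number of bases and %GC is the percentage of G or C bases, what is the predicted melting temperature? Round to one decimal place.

33.6°C

Length n = 18. G=6, T=3, C=4, A=5
G+C = 10, so %GC = 10/18 × 100 = 55.556%
Salt term: 16.6 × (-2) = -33.2
GC term: 0.41 × 55.556 = 22.778; length term: −675/18 = −37.5
Tm = 81.5 + (-33.2) + 22.778 − 37.5 = 33.578 → 33.6°C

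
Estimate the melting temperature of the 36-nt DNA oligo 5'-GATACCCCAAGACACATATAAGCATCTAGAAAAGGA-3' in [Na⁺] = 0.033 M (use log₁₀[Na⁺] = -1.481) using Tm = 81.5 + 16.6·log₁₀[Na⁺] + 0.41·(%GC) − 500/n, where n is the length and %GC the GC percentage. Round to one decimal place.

Length n = 36. Base counts: G=6, A=17, T=5, C=8
G+C = 14, so %GC = 14/36 × 100 = 38.889%
Salt term: 16.6 × (-1.481) = -24.585
GC term: 0.41 × 38.889 = 15.944; length term: −500/36 = −13.889
Tm = 81.5 + (-24.585) + 15.944 − 13.889 = 58.97 → 59.0°C

59.0°C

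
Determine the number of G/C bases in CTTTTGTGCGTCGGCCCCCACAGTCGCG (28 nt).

Counting bases: A=2, C=11, G=8, T=7
G+C = 8 + 11 = 19

19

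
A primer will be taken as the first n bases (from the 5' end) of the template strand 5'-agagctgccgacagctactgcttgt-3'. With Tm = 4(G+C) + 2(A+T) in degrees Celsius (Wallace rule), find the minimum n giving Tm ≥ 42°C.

First 12 bases: AGAGCTGCCGAC → Tm = 40°C (< 42°C)
First 13 bases: AGAGCTGCCGACA → Tm = 42°C (≥ 42°C)
Since every base adds ≥2°C, Tm only increases with n, so the threshold is first crossed at n = 13.

n = 13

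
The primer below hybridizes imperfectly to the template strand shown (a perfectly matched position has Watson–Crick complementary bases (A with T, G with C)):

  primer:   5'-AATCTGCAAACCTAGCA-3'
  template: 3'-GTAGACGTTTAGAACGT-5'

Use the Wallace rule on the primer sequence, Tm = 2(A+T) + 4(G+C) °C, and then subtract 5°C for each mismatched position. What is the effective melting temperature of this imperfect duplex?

33°C

Primer base counts: A=7, T=3, G=2, C=5 → A+T=10, G+C=7
Perfect-match Tm = 2(10) + 4(7) = 20 + 28 = 48°C
Mismatches (positions where the bases are not complementary): 3 (at positions 1, 11, 14)
Effective Tm = 48 − 3×5 = 48 − 15 = 33°C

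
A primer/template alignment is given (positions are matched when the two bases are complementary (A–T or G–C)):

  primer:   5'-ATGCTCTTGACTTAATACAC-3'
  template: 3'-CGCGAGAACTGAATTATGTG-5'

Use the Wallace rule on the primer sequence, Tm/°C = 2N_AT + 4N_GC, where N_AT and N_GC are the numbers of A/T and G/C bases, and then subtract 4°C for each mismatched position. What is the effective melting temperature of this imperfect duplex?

46°C

Primer base counts: A=6, T=7, G=2, C=5 → A+T=13, G+C=7
Perfect-match Tm = 2(13) + 4(7) = 26 + 28 = 54°C
Mismatches (positions where the bases are not complementary): 2 (at positions 1, 2)
Effective Tm = 54 − 2×4 = 54 − 8 = 46°C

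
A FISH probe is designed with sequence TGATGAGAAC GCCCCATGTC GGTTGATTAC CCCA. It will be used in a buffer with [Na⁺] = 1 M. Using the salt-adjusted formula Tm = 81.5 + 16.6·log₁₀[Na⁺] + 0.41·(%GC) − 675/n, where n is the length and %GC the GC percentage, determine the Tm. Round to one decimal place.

83.4°C

Length n = 34. Base counts: C=10, G=8, A=8, T=8
G+C = 18, so %GC = 18/34 × 100 = 52.941%
Salt term: 16.6 × (0) = 0
GC term: 0.41 × 52.941 = 21.706; length term: −675/34 = −19.853
Tm = 81.5 + (0) + 21.706 − 19.853 = 83.353 → 83.4°C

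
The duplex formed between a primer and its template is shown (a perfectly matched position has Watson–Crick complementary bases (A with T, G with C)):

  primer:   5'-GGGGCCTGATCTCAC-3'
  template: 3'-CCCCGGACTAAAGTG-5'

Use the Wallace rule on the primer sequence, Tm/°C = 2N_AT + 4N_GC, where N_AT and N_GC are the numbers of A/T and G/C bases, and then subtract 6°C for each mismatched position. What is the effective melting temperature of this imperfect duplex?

Primer base counts: A=2, T=3, G=5, C=5 → A+T=5, G+C=10
Perfect-match Tm = 2(5) + 4(10) = 10 + 40 = 50°C
Mismatches (positions where the bases are not complementary): 1 (at position 11)
Effective Tm = 50 − 1×6 = 50 − 6 = 44°C

44°C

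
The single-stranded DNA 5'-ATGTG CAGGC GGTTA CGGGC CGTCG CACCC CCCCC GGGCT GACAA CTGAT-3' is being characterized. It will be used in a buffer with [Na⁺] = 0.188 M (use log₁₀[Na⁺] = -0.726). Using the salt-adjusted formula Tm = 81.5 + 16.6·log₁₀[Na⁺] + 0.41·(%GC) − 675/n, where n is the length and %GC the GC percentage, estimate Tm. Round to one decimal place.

83.8°C

Length n = 50. Base counts: T=8, G=16, A=8, C=18
G+C = 34, so %GC = 34/50 × 100 = 68%
Salt term: 16.6 × (-0.726) = -12.052
GC term: 0.41 × 68 = 27.88; length term: −675/50 = −13.5
Tm = 81.5 + (-12.052) + 27.88 − 13.5 = 83.828 → 83.8°C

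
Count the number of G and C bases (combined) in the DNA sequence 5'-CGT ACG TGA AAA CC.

7

A=5, G=3, C=4, T=2
G+C = 3 + 4 = 7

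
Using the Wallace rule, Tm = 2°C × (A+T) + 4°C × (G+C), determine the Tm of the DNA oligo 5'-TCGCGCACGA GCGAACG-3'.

58°C

Counting bases: A=4, T=1, G=6, C=6
AT pairs contribute 5, GC pairs contribute 12.
Tm = 4·12 + 2·5 = 48 + 10 = 58°C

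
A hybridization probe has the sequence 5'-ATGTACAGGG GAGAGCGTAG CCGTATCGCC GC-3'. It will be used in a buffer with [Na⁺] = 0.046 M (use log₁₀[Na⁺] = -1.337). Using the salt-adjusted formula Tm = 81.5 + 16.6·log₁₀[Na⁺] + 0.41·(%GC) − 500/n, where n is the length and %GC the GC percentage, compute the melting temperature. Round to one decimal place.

69.3°C

Length n = 32. Scanning the sequence gives T=5, A=7, G=12, C=8.
G+C = 20, so %GC = 20/32 × 100 = 62.5%
Salt term: 16.6 × (-1.337) = -22.194
GC term: 0.41 × 62.5 = 25.625; length term: −500/32 = −15.625
Tm = 81.5 + (-22.194) + 25.625 − 15.625 = 69.306 → 69.3°C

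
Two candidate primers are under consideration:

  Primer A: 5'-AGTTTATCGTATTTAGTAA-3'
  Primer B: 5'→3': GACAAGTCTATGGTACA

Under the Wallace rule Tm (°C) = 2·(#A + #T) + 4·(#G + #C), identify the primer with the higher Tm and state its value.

Primer A: A+T=15, G+C=4 → Tm = 2(15)+4(4) = 46°C
Primer B: A+T=10, G+C=7 → Tm = 2(10)+4(7) = 48°C
46°C vs 48°C → primer B is higher.

Primer B, 48°C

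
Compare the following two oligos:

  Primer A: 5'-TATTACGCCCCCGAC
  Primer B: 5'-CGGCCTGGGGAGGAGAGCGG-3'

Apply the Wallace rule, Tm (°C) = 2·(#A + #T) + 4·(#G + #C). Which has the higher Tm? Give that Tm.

Primer A: A+T=6, G+C=9 → Tm = 2(6)+4(9) = 48°C
Primer B: A+T=4, G+C=16 → Tm = 2(4)+4(16) = 72°C
48°C vs 72°C → primer B is higher.

Primer B, 72°C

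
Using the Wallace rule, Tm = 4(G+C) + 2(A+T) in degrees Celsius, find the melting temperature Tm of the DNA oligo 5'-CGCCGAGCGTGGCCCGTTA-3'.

Base counts: T=3, G=7, A=2, C=7
So N_AT = 5 and N_GC = 14.
Tm = 2×5 + 4×14 = 66°C

66°C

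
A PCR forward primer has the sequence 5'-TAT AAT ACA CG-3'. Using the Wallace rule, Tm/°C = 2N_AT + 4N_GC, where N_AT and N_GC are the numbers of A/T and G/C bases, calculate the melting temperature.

G=1, T=3, A=5, C=2
AT pairs contribute 8, GC pairs contribute 3.
Tm = 2×8 + 4×3 = 28°C

28°C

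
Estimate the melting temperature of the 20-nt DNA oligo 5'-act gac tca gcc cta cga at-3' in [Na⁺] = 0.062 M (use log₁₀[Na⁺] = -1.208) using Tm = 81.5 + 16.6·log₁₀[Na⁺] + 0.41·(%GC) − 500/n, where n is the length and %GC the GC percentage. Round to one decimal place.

56.9°C

Length n = 20. Scanning the sequence gives A=6, T=4, G=3, C=7.
G+C = 10, so %GC = 10/20 × 100 = 50%
Salt term: 16.6 × (-1.208) = -20.053
GC term: 0.41 × 50 = 20.5; length term: −500/20 = −25
Tm = 81.5 + (-20.053) + 20.5 − 25 = 56.947 → 56.9°C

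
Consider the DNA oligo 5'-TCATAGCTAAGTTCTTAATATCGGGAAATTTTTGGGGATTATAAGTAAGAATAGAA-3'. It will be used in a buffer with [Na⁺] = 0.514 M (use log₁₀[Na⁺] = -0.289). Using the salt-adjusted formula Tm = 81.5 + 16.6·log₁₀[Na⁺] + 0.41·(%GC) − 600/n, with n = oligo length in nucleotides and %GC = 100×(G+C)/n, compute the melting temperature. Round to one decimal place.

77.7°C

Length n = 56. Scanning the sequence gives T=19, A=21, C=4, G=12.
G+C = 16, so %GC = 16/56 × 100 = 28.571%
Salt term: 16.6 × (-0.289) = -4.797
GC term: 0.41 × 28.571 = 11.714; length term: −600/56 = −10.714
Tm = 81.5 + (-4.797) + 11.714 − 10.714 = 77.703 → 77.7°C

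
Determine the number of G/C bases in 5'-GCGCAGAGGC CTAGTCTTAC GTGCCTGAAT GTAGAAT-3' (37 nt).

Scanning the sequence gives C=8, A=9, T=9, G=11.
Total G or C: 11 + 8 = 19

19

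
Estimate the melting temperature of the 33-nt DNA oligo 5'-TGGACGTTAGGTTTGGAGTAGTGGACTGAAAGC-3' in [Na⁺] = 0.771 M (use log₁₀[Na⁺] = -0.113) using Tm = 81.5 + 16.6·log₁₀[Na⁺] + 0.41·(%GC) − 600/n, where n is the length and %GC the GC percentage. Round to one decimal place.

81.3°C

Length n = 33. Counting bases: T=9, A=8, C=3, G=13
G+C = 16, so %GC = 16/33 × 100 = 48.485%
Salt term: 16.6 × (-0.113) = -1.876
GC term: 0.41 × 48.485 = 19.879; length term: −600/33 = −18.182
Tm = 81.5 + (-1.876) + 19.879 − 18.182 = 81.321 → 81.3°C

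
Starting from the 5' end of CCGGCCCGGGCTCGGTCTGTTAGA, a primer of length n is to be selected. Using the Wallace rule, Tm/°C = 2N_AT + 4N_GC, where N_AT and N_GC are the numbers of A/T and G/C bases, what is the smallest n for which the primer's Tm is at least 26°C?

n = 7

First 6 bases: CCGGCC → Tm = 24°C (< 26°C)
First 7 bases: CCGGCCC → Tm = 28°C (≥ 26°C)
Since every base adds ≥2°C, Tm only increases with n, so the threshold is first crossed at n = 7.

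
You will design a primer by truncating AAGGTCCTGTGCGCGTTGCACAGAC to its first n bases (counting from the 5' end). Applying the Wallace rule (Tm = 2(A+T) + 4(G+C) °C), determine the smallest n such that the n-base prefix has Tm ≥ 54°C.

First 16 bases: AAGGTCCTGTGCGCGT → Tm = 52°C (< 54°C)
First 17 bases: AAGGTCCTGTGCGCGTT → Tm = 54°C (≥ 54°C)
Since every base adds ≥2°C, Tm only increases with n, so the threshold is first crossed at n = 17.

n = 17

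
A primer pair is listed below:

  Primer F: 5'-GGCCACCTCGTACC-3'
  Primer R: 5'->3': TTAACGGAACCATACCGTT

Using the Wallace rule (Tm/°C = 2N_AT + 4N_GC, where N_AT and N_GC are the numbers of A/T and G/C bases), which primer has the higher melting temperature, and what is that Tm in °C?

Primer F: A+T=4, G+C=10 → Tm = 2(4)+4(10) = 48°C
Primer R: A+T=11, G+C=8 → Tm = 2(11)+4(8) = 54°C
48°C vs 54°C → primer R is higher.

Primer R, 54°C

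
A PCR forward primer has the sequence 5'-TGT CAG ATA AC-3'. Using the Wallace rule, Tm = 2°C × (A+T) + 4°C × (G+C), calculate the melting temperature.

30°C

Base counts: C=2, G=2, T=3, A=4
A+T = 7, G+C = 4
Tm = 2(7) + 4(4) = 14 + 16 = 30°C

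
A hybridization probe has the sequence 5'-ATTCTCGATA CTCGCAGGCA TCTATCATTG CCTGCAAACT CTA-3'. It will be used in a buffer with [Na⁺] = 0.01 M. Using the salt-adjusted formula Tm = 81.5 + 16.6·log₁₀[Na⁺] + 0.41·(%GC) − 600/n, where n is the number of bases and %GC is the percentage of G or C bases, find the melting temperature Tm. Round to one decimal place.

52.5°C

Length n = 43. Counting bases: T=13, A=11, C=13, G=6
G+C = 19, so %GC = 19/43 × 100 = 44.186%
Salt term: 16.6 × (-2) = -33.2
GC term: 0.41 × 44.186 = 18.116; length term: −600/43 = −13.953
Tm = 81.5 + (-33.2) + 18.116 − 13.953 = 52.463 → 52.5°C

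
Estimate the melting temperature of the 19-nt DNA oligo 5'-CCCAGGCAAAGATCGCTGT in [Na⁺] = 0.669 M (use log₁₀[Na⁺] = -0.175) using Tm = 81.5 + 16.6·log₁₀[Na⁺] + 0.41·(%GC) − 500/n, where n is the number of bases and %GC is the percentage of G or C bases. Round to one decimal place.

Length n = 19. Scanning the sequence gives G=5, C=6, T=3, A=5.
G+C = 11, so %GC = 11/19 × 100 = 57.895%
Salt term: 16.6 × (-0.175) = -2.905
GC term: 0.41 × 57.895 = 23.737; length term: −500/19 = −26.316
Tm = 81.5 + (-2.905) + 23.737 − 26.316 = 76.016 → 76.0°C

76.0°C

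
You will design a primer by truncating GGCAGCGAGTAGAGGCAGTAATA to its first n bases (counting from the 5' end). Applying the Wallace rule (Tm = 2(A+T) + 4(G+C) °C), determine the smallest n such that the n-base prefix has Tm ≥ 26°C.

First 6 bases: GGCAGC → Tm = 22°C (< 26°C)
First 7 bases: GGCAGCG → Tm = 26°C (≥ 26°C)
Each additional base adds 2°C (A/T) or 4°C (G/C), so Tm is non-decreasing in n; n = 7 is the first length to reach 26°C.

n = 7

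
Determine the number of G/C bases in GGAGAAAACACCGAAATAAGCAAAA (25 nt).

9

T=1, C=4, A=15, G=5
Total G or C: 5 + 4 = 9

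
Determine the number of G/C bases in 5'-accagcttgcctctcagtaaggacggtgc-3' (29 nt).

Scanning the sequence gives T=6, C=9, G=8, A=6.
G+C = 8 + 9 = 17

17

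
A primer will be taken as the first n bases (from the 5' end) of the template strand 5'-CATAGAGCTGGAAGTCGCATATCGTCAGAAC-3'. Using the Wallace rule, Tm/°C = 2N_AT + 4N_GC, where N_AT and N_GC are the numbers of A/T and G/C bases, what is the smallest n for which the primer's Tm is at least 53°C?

n = 18

First 17 bases: CATAGAGCTGGAAGTCG → Tm = 52°C (< 53°C)
First 18 bases: CATAGAGCTGGAAGTCGC → Tm = 56°C (≥ 53°C)
Since every base adds ≥2°C, Tm only increases with n, so the threshold is first crossed at n = 18.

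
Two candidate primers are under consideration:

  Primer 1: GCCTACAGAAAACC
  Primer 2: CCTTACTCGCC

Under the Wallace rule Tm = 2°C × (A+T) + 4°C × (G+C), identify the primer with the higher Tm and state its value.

Primer 1: A+T=7, G+C=7 → Tm = 2(7)+4(7) = 42°C
Primer 2: A+T=4, G+C=7 → Tm = 2(4)+4(7) = 36°C
42°C vs 36°C → primer 1 is higher.

Primer 1, 42°C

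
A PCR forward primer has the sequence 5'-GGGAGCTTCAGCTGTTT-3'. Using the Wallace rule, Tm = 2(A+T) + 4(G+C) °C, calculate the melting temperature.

Scanning the sequence gives A=2, G=6, T=6, C=3.
So N_AT = 8 and N_GC = 9.
Tm = 4·9 + 2·8 = 36 + 16 = 52°C

52°C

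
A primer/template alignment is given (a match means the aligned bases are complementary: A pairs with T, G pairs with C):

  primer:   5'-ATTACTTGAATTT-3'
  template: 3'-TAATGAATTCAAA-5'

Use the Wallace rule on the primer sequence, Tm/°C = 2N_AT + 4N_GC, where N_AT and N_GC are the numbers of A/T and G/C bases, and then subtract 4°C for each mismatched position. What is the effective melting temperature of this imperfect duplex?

22°C

Primer base counts: A=4, T=7, G=1, C=1 → A+T=11, G+C=2
Perfect-match Tm = 2(11) + 4(2) = 22 + 8 = 30°C
Mismatches (positions where the bases are not complementary): 2 (at positions 8, 10)
Effective Tm = 30 − 2×4 = 30 − 8 = 22°C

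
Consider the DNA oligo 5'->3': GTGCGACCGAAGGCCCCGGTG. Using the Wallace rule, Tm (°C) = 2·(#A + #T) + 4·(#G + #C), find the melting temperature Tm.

74°C

Counting bases: C=7, T=2, G=9, A=3
A+T = 5, G+C = 16
Tm = 2×5 + 4×16 = 74°C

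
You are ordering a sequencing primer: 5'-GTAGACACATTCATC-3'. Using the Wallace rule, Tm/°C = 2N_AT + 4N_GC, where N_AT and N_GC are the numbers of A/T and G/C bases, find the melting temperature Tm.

Counting bases: T=4, A=5, C=4, G=2
A+T = 9, G+C = 6
Tm = 4·6 + 2·9 = 24 + 18 = 42°C

42°C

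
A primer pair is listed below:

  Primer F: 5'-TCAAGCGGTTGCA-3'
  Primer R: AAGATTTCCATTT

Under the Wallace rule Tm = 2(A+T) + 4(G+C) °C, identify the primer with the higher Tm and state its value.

Primer F, 40°C

Primer F: A+T=6, G+C=7 → Tm = 2(6)+4(7) = 40°C
Primer R: A+T=10, G+C=3 → Tm = 2(10)+4(3) = 32°C
40°C vs 32°C → primer F is higher.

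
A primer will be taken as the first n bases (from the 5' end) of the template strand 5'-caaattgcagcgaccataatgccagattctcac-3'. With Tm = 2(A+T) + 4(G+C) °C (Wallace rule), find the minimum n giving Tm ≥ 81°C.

First 28 bases: CAAATTGCAGCGACCATAATGCCAGATT → Tm = 80°C (< 81°C)
First 29 bases: CAAATTGCAGCGACCATAATGCCAGATTC → Tm = 84°C (≥ 81°C)
Since every base adds ≥2°C, Tm only increases with n, so the threshold is first crossed at n = 29.

n = 29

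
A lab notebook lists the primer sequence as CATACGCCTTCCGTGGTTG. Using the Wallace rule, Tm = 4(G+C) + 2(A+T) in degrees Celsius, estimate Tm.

60°C

T=6, A=2, G=5, C=6
So N_AT = 8 and N_GC = 11.
Tm = 2×8 + 4×11 = 60°C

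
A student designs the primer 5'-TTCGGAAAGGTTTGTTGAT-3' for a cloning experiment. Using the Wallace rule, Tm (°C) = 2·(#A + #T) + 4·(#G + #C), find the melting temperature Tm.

Scanning the sequence gives C=1, G=6, A=4, T=8.
So N_AT = 12 and N_GC = 7.
Tm = 4·7 + 2·12 = 28 + 24 = 52°C

52°C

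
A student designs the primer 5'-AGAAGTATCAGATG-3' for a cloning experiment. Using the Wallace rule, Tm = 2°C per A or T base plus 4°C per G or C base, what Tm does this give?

Base counts: T=3, C=1, A=6, G=4
So N_AT = 9 and N_GC = 5.
Tm = 2×9 + 4×5 = 38°C

38°C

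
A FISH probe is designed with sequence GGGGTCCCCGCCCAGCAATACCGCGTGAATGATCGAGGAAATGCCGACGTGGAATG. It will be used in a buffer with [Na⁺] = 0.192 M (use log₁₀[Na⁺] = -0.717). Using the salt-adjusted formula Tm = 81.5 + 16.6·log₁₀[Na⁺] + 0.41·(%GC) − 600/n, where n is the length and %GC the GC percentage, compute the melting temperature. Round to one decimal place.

Length n = 56. Scanning the sequence gives T=8, G=19, C=15, A=14.
G+C = 34, so %GC = 34/56 × 100 = 60.714%
Salt term: 16.6 × (-0.717) = -11.902
GC term: 0.41 × 60.714 = 24.893; length term: −600/56 = −10.714
Tm = 81.5 + (-11.902) + 24.893 − 10.714 = 83.777 → 83.8°C

83.8°C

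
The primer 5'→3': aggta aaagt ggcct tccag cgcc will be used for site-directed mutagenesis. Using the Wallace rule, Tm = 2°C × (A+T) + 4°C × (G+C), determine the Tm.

Counting bases: C=7, A=6, T=4, G=7
A+T = 10, G+C = 14
Tm = 2×10 + 4×14 = 76°C

76°C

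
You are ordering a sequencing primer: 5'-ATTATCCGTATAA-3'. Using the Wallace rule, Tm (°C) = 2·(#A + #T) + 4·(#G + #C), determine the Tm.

Base counts: T=5, C=2, A=5, G=1
So N_AT = 10 and N_GC = 3.
Tm = 2×10 + 4×3 = 32°C

32°C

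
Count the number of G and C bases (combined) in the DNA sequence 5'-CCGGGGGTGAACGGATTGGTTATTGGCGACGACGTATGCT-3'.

23

Base counts: A=7, C=7, T=10, G=16
Total G or C: 16 + 7 = 23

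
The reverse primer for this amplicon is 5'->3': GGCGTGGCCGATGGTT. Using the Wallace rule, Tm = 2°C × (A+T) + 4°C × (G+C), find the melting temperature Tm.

Base counts: C=3, T=4, G=8, A=1
A+T = 5, G+C = 11
Tm = 2×5 + 4×11 = 54°C

54°C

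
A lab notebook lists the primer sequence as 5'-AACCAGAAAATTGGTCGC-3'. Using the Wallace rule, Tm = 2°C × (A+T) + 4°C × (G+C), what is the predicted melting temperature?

Base counts: C=4, G=4, A=7, T=3
AT pairs contribute 10, GC pairs contribute 8.
Tm = 2×10 + 4×8 = 52°C

52°C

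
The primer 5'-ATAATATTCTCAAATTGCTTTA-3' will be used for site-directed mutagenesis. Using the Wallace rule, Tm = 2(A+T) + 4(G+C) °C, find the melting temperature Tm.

52°C

Base counts: T=10, G=1, A=8, C=3
A+T = 18, G+C = 4
Tm = 4·4 + 2·18 = 16 + 36 = 52°C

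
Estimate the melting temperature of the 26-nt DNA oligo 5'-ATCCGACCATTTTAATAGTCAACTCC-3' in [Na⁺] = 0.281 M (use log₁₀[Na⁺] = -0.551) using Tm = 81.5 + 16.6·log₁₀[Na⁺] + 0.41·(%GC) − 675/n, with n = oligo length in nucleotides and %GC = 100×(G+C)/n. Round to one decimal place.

62.2°C

Length n = 26. Scanning the sequence gives A=8, C=8, G=2, T=8.
G+C = 10, so %GC = 10/26 × 100 = 38.462%
Salt term: 16.6 × (-0.551) = -9.147
GC term: 0.41 × 38.462 = 15.769; length term: −675/26 = −25.962
Tm = 81.5 + (-9.147) + 15.769 − 25.962 = 62.16 → 62.2°C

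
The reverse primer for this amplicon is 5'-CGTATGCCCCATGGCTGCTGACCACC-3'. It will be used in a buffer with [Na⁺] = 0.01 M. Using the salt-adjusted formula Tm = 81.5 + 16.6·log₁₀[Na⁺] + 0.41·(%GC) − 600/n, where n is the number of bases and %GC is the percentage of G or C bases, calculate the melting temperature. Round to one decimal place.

52.0°C

Length n = 26. Base counts: G=6, A=4, C=11, T=5
G+C = 17, so %GC = 17/26 × 100 = 65.385%
Salt term: 16.6 × (-2) = -33.2
GC term: 0.41 × 65.385 = 26.808; length term: −600/26 = −23.077
Tm = 81.5 + (-33.2) + 26.808 − 23.077 = 52.031 → 52.0°C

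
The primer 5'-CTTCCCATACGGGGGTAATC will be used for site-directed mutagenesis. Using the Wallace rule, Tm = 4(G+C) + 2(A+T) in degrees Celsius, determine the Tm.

62°C

Base counts: G=5, C=6, T=5, A=4
So N_AT = 9 and N_GC = 11.
Tm = 2×9 + 4×11 = 62°C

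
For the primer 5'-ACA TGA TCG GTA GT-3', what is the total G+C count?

Base counts: C=2, T=4, A=4, G=4
G+C = 4 + 2 = 6

6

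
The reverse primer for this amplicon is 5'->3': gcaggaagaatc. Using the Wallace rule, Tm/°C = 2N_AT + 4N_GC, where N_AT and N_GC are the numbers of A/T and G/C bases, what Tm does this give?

36°C

Counting bases: T=1, A=5, G=4, C=2
So N_AT = 6 and N_GC = 6.
Tm = 4·6 + 2·6 = 24 + 12 = 36°C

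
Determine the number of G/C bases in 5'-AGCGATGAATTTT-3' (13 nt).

4

Scanning the sequence gives A=4, T=5, C=1, G=3.
G+C = 3 + 1 = 4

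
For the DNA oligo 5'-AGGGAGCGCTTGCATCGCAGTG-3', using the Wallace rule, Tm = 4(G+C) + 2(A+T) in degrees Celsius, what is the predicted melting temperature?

72°C

Base counts: G=9, T=4, C=5, A=4
A+T = 8, G+C = 14
Tm = 2(8) + 4(14) = 16 + 56 = 72°C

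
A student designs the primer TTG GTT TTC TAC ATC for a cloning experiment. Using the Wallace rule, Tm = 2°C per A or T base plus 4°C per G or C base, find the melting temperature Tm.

Base counts: A=2, C=3, G=2, T=8
So N_AT = 10 and N_GC = 5.
Tm = 4·5 + 2·10 = 20 + 20 = 40°C

40°C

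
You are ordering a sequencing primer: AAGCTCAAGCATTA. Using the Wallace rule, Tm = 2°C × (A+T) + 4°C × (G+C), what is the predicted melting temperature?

38°C

Base counts: G=2, A=6, C=3, T=3
A+T = 9, G+C = 5
Tm = 4·5 + 2·9 = 20 + 18 = 38°C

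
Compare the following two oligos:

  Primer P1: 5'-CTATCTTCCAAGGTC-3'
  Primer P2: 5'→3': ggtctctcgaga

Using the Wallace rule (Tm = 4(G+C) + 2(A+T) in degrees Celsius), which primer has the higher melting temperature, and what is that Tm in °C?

Primer P1: A+T=8, G+C=7 → Tm = 2(8)+4(7) = 44°C
Primer P2: A+T=5, G+C=7 → Tm = 2(5)+4(7) = 38°C
44°C vs 38°C → primer P1 is higher.

Primer P1, 44°C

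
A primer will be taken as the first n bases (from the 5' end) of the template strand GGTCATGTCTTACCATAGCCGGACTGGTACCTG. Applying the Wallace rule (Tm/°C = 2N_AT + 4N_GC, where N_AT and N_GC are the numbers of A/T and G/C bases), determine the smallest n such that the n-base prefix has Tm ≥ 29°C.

n = 10

First 9 bases: GGTCATGTC → Tm = 28°C (< 29°C)
First 10 bases: GGTCATGTCT → Tm = 30°C (≥ 29°C)
Since every base adds ≥2°C, Tm only increases with n, so the threshold is first crossed at n = 10.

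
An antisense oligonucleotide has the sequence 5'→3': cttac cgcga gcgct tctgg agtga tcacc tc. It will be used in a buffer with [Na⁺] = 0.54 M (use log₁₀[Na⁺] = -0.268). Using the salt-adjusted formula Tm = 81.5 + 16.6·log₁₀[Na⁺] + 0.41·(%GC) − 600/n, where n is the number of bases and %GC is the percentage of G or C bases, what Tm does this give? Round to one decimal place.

82.6°C

Length n = 32. Counting bases: G=8, A=5, C=11, T=8
G+C = 19, so %GC = 19/32 × 100 = 59.375%
Salt term: 16.6 × (-0.268) = -4.449
GC term: 0.41 × 59.375 = 24.344; length term: −600/32 = −18.75
Tm = 81.5 + (-4.449) + 24.344 − 18.75 = 82.645 → 82.6°C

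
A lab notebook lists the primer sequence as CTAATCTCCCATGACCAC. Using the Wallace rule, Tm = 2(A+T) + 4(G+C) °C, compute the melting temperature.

54°C

Base counts: A=5, G=1, T=4, C=8
AT pairs contribute 9, GC pairs contribute 9.
Tm = 2×9 + 4×9 = 54°C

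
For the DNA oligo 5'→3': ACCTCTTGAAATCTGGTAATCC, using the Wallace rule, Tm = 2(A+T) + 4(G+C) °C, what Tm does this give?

Base counts: G=3, C=6, T=7, A=6
A+T = 13, G+C = 9
Tm = 4·9 + 2·13 = 36 + 26 = 62°C

62°C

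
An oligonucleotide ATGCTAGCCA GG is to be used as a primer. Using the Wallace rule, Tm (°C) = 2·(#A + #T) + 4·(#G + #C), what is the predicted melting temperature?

Counting bases: A=3, C=3, T=2, G=4
AT pairs contribute 5, GC pairs contribute 7.
Tm = 2×5 + 4×7 = 38°C

38°C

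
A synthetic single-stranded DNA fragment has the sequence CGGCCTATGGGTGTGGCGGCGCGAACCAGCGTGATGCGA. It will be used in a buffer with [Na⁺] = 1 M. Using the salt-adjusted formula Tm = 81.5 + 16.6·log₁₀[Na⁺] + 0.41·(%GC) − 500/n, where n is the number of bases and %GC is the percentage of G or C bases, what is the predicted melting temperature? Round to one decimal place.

Length n = 39. Scanning the sequence gives C=10, G=17, A=6, T=6.
G+C = 27, so %GC = 27/39 × 100 = 69.231%
Salt term: 16.6 × (0) = 0
GC term: 0.41 × 69.231 = 28.385; length term: −500/39 = −12.821
Tm = 81.5 + (0) + 28.385 − 12.821 = 97.064 → 97.1°C

97.1°C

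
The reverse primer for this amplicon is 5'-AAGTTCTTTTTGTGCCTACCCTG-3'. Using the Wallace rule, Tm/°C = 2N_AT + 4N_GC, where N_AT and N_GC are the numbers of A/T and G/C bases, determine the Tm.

Base counts: T=10, C=6, G=4, A=3
So N_AT = 13 and N_GC = 10.
Tm = 2(13) + 4(10) = 26 + 40 = 66°C

66°C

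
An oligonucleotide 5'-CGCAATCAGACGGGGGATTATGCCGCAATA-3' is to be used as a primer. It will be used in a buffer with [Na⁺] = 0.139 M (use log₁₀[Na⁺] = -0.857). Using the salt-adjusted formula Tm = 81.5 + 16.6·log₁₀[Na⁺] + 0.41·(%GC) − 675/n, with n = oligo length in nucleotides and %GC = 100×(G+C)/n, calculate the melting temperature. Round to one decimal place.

Length n = 30. G=9, T=5, C=7, A=9
G+C = 16, so %GC = 16/30 × 100 = 53.333%
Salt term: 16.6 × (-0.857) = -14.226
GC term: 0.41 × 53.333 = 21.867; length term: −675/30 = −22.5
Tm = 81.5 + (-14.226) + 21.867 − 22.5 = 66.641 → 66.6°C

66.6°C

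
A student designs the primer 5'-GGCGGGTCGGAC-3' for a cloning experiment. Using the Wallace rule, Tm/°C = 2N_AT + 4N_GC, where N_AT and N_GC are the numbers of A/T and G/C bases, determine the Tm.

C=3, T=1, G=7, A=1
AT pairs contribute 2, GC pairs contribute 10.
Tm = 2(2) + 4(10) = 4 + 40 = 44°C

44°C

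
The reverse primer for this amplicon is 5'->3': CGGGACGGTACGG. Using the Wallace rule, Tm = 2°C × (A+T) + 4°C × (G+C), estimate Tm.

A=2, G=7, C=3, T=1
A+T = 3, G+C = 10
Tm = 4·10 + 2·3 = 40 + 6 = 46°C

46°C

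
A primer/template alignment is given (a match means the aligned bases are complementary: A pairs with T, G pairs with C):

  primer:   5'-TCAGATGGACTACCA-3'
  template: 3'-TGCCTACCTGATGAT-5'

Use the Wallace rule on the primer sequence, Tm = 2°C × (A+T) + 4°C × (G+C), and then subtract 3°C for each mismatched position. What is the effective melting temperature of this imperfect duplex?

Primer base counts: A=5, T=3, G=3, C=4 → A+T=8, G+C=7
Perfect-match Tm = 2(8) + 4(7) = 16 + 28 = 44°C
Mismatches (positions where the bases are not complementary): 3 (at positions 1, 3, 14)
Effective Tm = 44 − 3×3 = 44 − 9 = 35°C

35°C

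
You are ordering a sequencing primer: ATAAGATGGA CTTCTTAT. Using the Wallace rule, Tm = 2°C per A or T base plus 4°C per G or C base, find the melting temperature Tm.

46°C

T=7, G=3, A=6, C=2
AT pairs contribute 13, GC pairs contribute 5.
Tm = 2(13) + 4(5) = 26 + 20 = 46°C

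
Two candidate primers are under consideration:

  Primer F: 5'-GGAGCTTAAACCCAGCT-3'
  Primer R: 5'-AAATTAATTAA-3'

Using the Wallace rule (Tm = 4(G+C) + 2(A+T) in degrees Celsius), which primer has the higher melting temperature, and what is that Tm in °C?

Primer F: A+T=8, G+C=9 → Tm = 2(8)+4(9) = 52°C
Primer R: A+T=11, G+C=0 → Tm = 2(11)+4(0) = 22°C
52°C vs 22°C → primer F is higher.

Primer F, 52°C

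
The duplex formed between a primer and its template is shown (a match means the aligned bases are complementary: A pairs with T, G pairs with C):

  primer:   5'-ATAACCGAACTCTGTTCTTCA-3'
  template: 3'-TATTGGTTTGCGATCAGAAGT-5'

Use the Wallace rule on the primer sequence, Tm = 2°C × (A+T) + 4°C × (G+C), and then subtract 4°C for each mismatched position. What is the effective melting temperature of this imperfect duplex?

42°C

Primer base counts: A=6, T=7, G=2, C=6 → A+T=13, G+C=8
Perfect-match Tm = 2(13) + 4(8) = 26 + 32 = 58°C
Mismatches (positions where the bases are not complementary): 4 (at positions 7, 11, 14, 15)
Effective Tm = 58 − 4×4 = 58 − 16 = 42°C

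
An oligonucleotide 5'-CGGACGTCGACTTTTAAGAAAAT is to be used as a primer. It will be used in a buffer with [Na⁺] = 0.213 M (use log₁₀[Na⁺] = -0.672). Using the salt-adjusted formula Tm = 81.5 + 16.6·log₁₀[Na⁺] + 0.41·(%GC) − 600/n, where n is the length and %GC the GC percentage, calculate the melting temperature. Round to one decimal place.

60.3°C

Length n = 23. Base counts: C=4, A=8, T=6, G=5
G+C = 9, so %GC = 9/23 × 100 = 39.13%
Salt term: 16.6 × (-0.672) = -11.155
GC term: 0.41 × 39.13 = 16.043; length term: −600/23 = −26.087
Tm = 81.5 + (-11.155) + 16.043 − 26.087 = 60.301 → 60.3°C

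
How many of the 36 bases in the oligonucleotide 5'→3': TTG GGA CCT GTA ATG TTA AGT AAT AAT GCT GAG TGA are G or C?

13

Counting bases: C=3, T=12, A=11, G=10
Total G or C: 10 + 3 = 13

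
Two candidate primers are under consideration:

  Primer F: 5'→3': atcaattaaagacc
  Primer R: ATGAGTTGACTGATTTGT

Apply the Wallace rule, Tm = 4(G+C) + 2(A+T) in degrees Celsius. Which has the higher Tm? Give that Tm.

Primer R, 48°C

Primer F: A+T=10, G+C=4 → Tm = 2(10)+4(4) = 36°C
Primer R: A+T=12, G+C=6 → Tm = 2(12)+4(6) = 48°C
36°C vs 48°C → primer R is higher.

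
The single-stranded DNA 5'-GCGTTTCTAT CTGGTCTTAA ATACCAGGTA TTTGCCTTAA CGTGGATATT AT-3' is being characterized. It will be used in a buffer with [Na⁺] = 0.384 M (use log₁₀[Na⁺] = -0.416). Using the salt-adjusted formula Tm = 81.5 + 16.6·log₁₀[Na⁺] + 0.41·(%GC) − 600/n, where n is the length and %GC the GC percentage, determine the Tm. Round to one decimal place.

Length n = 52. Counting bases: A=12, G=10, T=21, C=9
G+C = 19, so %GC = 19/52 × 100 = 36.538%
Salt term: 16.6 × (-0.416) = -6.906
GC term: 0.41 × 36.538 = 14.981; length term: −600/52 = −11.538
Tm = 81.5 + (-6.906) + 14.981 − 11.538 = 78.037 → 78.0°C

78.0°C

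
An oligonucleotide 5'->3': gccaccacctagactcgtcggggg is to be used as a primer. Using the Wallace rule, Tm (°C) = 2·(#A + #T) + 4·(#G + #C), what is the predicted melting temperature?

82°C

Counting bases: C=9, T=3, A=4, G=8
AT pairs contribute 7, GC pairs contribute 17.
Tm = 2×7 + 4×17 = 82°C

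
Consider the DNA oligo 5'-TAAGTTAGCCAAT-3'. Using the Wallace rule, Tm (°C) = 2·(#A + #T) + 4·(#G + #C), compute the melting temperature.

34°C

Scanning the sequence gives C=2, A=5, T=4, G=2.
A+T = 9, G+C = 4
Tm = 2(9) + 4(4) = 18 + 16 = 34°C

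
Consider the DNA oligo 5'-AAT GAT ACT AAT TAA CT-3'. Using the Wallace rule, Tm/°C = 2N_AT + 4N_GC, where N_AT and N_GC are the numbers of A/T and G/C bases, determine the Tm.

Base counts: G=1, T=6, A=8, C=2
AT pairs contribute 14, GC pairs contribute 3.
Tm = 4·3 + 2·14 = 12 + 28 = 40°C

40°C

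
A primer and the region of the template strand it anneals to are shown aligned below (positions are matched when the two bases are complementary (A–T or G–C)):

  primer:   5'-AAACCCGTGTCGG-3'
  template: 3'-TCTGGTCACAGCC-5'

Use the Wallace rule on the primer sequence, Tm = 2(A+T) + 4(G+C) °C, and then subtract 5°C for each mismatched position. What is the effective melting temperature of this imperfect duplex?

32°C

Primer base counts: A=3, T=2, G=4, C=4 → A+T=5, G+C=8
Perfect-match Tm = 2(5) + 4(8) = 10 + 32 = 42°C
Mismatches (positions where the bases are not complementary): 2 (at positions 2, 6)
Effective Tm = 42 − 2×5 = 42 − 10 = 32°C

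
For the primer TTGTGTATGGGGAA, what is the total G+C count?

6

A=3, T=5, C=0, G=6
G+C = 6 + 0 = 6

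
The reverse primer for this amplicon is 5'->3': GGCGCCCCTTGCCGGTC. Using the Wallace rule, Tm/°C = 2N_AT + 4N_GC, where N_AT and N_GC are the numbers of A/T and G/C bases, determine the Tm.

Counting bases: G=6, T=3, A=0, C=8
So N_AT = 3 and N_GC = 14.
Tm = 4·14 + 2·3 = 56 + 6 = 62°C

62°C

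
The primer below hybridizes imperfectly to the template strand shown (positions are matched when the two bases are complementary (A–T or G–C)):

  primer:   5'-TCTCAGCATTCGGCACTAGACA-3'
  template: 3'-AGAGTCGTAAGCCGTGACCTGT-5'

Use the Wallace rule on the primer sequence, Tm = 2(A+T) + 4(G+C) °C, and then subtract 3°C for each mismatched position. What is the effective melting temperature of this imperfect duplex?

63°C

Primer base counts: A=6, T=5, G=4, C=7 → A+T=11, G+C=11
Perfect-match Tm = 2(11) + 4(11) = 22 + 44 = 66°C
Mismatches (positions where the bases are not complementary): 1 (at position 18)
Effective Tm = 66 − 1×3 = 66 − 3 = 63°C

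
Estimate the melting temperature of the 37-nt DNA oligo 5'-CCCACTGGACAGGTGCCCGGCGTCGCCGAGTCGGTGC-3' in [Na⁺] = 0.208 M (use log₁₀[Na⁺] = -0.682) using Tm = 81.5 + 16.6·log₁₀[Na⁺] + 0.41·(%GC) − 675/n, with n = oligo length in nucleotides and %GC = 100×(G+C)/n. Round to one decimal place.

83.0°C

Length n = 37. Base counts: A=4, G=14, T=5, C=14
G+C = 28, so %GC = 28/37 × 100 = 75.676%
Salt term: 16.6 × (-0.682) = -11.321
GC term: 0.41 × 75.676 = 31.027; length term: −675/37 = −18.243
Tm = 81.5 + (-11.321) + 31.027 − 18.243 = 82.963 → 83.0°C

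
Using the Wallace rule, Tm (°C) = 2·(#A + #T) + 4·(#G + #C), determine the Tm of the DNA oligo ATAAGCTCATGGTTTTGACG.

Base counts: A=5, C=3, G=5, T=7
AT pairs contribute 12, GC pairs contribute 8.
Tm = 2(12) + 4(8) = 24 + 32 = 56°C

56°C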